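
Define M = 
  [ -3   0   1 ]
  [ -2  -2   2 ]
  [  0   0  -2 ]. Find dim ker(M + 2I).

M + 2I = [[-1, 0, 1], [-2, 0, 2], [0, 0, 0]].
This matrix has rank 1, so its null space has dimension 3 − 1 = 2.

2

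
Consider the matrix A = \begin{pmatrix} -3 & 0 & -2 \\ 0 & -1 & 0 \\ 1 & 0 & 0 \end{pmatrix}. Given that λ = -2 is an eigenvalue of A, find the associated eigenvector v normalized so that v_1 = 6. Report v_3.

A + 2I = [[-1, 0, -2], [0, 1, 0], [1, 0, 2]].
Solving (A + 2I)v = 0 gives the eigenspace spanned by (6, 0, -3).
With v_1 = 6, v = (6, 0, -3), so v_3 = -3.

-3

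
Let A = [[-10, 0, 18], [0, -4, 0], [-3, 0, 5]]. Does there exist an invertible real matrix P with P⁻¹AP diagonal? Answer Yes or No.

Characteristic polynomial: p(λ) = λ^3 + 9λ^2 + 24λ + 16 = (λ + 1)(λ + 4)^2.
λ = -4 has algebraic multiplicity 2; rank(A + 4I) = 1, so geometric multiplicity = 2.
Every eigenvalue has geometric = algebraic multiplicity, so A is diagonalizable.

Yes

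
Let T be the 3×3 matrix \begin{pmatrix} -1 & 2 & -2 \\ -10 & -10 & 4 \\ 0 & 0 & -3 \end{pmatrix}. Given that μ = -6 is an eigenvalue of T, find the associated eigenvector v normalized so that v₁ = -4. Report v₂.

T + 6I = [[5, 2, -2], [-10, -4, 4], [0, 0, 3]].
Solving (T + 6I)v = 0 gives the eigenspace spanned by (-4, 10, 0).
With v₁ = -4, v = (-4, 10, 0), so v₂ = 10.

10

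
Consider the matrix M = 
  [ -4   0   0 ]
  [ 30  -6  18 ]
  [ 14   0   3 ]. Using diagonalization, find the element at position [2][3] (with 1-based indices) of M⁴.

Characteristic polynomial: λ^3 + 7λ^2 - 6λ - 72 = (λ - 3)(λ + 4)(λ + 6), so the eigenvalues are -6, -4, 3.
λ=-4: eigenvector (1, -3, -2).
λ=-6: eigenvector (0, 1, 0).
λ=3: eigenvector (0, 2, 1).
P = [[1, 0, 0], [-3, 1, 2], [-2, 0, 1]], D = diag(-4, -6, 3), P⁻¹ = [[1, 0, 0], [-1, 1, -2], [2, 0, 1]].
M⁴ = P·diag(256, 1296, 81)·P⁻¹ = [[256, 0, 0], [-1740, 1296, -2430], [-350, 0, 81]].
The requested entry is -2430.

-2430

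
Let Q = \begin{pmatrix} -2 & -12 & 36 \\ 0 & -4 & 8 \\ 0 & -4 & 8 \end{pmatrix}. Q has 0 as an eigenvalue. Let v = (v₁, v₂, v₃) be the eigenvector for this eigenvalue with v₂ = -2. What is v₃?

Q = [[-2, -12, 36], [0, -4, 8], [0, -4, 8]].
Solving (Q)v = 0 gives the eigenspace spanned by (-6, -2, -1).
With v₂ = -2, v = (-6, -2, -1), so v₃ = -1.

-1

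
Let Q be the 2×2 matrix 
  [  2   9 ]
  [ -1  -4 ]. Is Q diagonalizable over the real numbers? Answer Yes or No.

Characteristic polynomial: p(s) = s^2 + 2s + 1 = (s + 1)^2.
s = -1 has algebraic multiplicity 2; rank(Q + 1I) = 1, so geometric multiplicity = 1.
Geometric multiplicity < algebraic multiplicity, so Q is not diagonalizable.

No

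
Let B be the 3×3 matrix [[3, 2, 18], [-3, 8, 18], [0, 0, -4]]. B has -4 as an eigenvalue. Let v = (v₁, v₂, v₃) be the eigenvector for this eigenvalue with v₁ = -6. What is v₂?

B + 4I = [[7, 2, 18], [-3, 12, 18], [0, 0, 0]].
Solving (B + 4I)v = 0 gives the eigenspace spanned by (-6, -6, 3).
With v₁ = -6, v = (-6, -6, 3), so v₂ = -6.

-6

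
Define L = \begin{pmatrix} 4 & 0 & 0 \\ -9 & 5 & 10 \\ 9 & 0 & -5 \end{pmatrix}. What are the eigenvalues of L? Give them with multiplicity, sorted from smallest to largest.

-5, 4, 5

Characteristic polynomial: p(t) = t^3 - 4t^2 - 25t + 100 = (t - 5)(t - 4)(t + 5).
Roots (with multiplicity): -5, 4, 5.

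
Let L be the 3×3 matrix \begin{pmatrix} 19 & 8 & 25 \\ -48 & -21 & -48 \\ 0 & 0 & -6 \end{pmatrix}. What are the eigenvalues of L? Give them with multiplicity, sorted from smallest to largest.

-6, -5, 3

Characteristic polynomial: p(r) = r^3 + 8r^2 - 3r - 90 = (r - 3)(r + 5)(r + 6).
Roots (with multiplicity): -6, -5, 3.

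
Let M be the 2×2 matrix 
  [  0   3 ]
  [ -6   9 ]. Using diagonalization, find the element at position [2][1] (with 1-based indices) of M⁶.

-91854

Characteristic polynomial: t^2 - 9t + 18 = (t - 6)(t - 3), so the eigenvalues are 3, 6.
t=3: eigenvector (-1, -1).
t=6: eigenvector (1, 2).
P = [[-1, 1], [-1, 2]], D = diag(3, 6), P⁻¹ = [[-2, 1], [-1, 1]].
M⁶ = P·diag(729, 46656)·P⁻¹ = [[-45198, 45927], [-91854, 92583]].
The requested entry is -91854.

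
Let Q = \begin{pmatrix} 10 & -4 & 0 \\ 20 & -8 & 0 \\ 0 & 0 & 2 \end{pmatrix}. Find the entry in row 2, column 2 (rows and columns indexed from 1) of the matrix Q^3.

Characteristic polynomial: s^3 - 4s^2 + 4s = s(s - 2)^2, so the eigenvalues are 0, 2, 2.
s=0: eigenvector (2, 5, 0).
s=2: eigenvector (1, 2, 0).
s=2: eigenvector (0, 0, 1).
P = [[2, 1, 0], [5, 2, 0], [0, 0, 1]], D = diag(0, 2, 2), P⁻¹ = [[-2, 1, 0], [5, -2, 0], [0, 0, 1]].
Q³ = P·diag(0, 8, 8)·P⁻¹ = [[40, -16, 0], [80, -32, 0], [0, 0, 8]].
The requested entry is -32.

-32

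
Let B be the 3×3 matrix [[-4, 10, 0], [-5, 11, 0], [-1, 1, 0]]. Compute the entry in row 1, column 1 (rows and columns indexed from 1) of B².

-34

Characteristic polynomial: r^3 - 7r^2 + 6r = r(r - 6)(r - 1), so the eigenvalues are 0, 1, 6.
r=1: eigenvector (2, 1, -1).
r=6: eigenvector (1, 1, 0).
r=0: eigenvector (0, 0, 1).
P = [[2, 1, 0], [1, 1, 0], [-1, 0, 1]], D = diag(1, 6, 0), P⁻¹ = [[1, -1, 0], [-1, 2, 0], [1, -1, 1]].
B² = P·diag(1, 36, 0)·P⁻¹ = [[-34, 70, 0], [-35, 71, 0], [-1, 1, 0]].
The requested entry is -34.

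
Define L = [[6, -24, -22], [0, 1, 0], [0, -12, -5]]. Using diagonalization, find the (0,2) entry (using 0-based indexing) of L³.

Characteristic polynomial: μ^3 - 2μ^2 - 29μ + 30 = (μ - 6)(μ - 1)(μ + 5), so the eigenvalues are -5, 1, 6.
μ=6: eigenvector (1, 0, 0).
μ=1: eigenvector (-4, 1, -2).
μ=-5: eigenvector (2, 0, 1).
P = [[1, -4, 2], [0, 1, 0], [0, -2, 1]], D = diag(6, 1, -5), P⁻¹ = [[1, 0, -2], [0, 1, 0], [0, 2, 1]].
L³ = P·diag(216, 1, -125)·P⁻¹ = [[216, -504, -682], [0, 1, 0], [0, -252, -125]].
The requested entry is -682.

-682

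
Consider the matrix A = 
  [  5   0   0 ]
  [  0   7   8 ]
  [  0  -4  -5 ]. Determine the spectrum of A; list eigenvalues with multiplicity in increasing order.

Characteristic polynomial: p(λ) = λ^3 - 7λ^2 + 7λ + 15 = (λ - 5)(λ - 3)(λ + 1).
Roots (with multiplicity): -1, 3, 5.

-1, 3, 5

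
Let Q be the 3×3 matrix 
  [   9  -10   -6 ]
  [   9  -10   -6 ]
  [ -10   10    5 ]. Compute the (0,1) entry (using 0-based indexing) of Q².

Characteristic polynomial: t^3 - 4t^2 - 5t = t(t - 5)(t + 1), so the eigenvalues are -1, 0, 5.
t=5: eigenvector (-1, -1, 1).
t=0: eigenvector (2, 3, -2).
t=-1: eigenvector (1, 1, 0).
P = [[-1, 2, 1], [-1, 3, 1], [1, -2, 0]], D = diag(5, 0, -1), P⁻¹ = [[-2, 2, 1], [-1, 1, 0], [1, 0, 1]].
Q² = P·diag(25, 0, 1)·P⁻¹ = [[51, -50, -24], [51, -50, -24], [-50, 50, 25]].
The requested entry is -50.

-50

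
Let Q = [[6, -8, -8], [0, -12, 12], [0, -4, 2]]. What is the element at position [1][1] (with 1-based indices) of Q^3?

216

Characteristic polynomial: μ^3 + 4μ^2 - 36μ - 144 = (μ - 6)(μ + 4)(μ + 6), so the eigenvalues are -6, -4, 6.
μ=6: eigenvector (1, 0, 0).
μ=-4: eigenvector (-4, -3, -2).
μ=-6: eigenvector (2, 2, 1).
P = [[1, -4, 2], [0, -3, 2], [0, -2, 1]], D = diag(6, -4, -6), P⁻¹ = [[1, 0, -2], [0, 1, -2], [0, 2, -3]].
Q³ = P·diag(216, -64, -216)·P⁻¹ = [[216, -608, 352], [0, -672, 912], [0, -304, 392]].
The requested entry is 216.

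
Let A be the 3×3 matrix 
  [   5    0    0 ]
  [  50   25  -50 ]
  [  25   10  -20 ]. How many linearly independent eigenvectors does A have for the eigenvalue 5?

2

A − 5I = [[0, 0, 0], [50, 20, -50], [25, 10, -25]].
This matrix has rank 1, so its null space has dimension 3 − 1 = 2.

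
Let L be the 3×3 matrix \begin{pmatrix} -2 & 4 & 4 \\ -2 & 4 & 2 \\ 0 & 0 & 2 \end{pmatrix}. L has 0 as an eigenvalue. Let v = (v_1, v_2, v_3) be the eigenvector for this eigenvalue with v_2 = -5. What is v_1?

L = [[-2, 4, 4], [-2, 4, 2], [0, 0, 2]].
Solving (L)v = 0 gives the eigenspace spanned by (-10, -5, 0).
With v_2 = -5, v = (-10, -5, 0), so v_1 = -10.

-10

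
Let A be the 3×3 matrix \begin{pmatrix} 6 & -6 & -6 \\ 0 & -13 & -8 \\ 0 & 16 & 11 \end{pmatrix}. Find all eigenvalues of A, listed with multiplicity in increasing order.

-5, 3, 6

Characteristic polynomial: p(s) = s^3 - 4s^2 - 27s + 90 = (s - 6)(s - 3)(s + 5).
Roots (with multiplicity): -5, 3, 6.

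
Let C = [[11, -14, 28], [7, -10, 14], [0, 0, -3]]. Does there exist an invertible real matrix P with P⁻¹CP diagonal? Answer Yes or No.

Characteristic polynomial: p(s) = s^3 + 2s^2 - 15s - 36 = (s - 4)(s + 3)^2.
s = -3 has algebraic multiplicity 2; rank(C + 3I) = 1, so geometric multiplicity = 2.
Every eigenvalue has geometric = algebraic multiplicity, so C is diagonalizable.

Yes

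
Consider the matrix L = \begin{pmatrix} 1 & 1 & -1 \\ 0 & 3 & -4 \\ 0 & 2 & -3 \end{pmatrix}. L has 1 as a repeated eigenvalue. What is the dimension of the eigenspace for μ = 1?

1

L − 1I = [[0, 1, -1], [0, 2, -4], [0, 2, -4]].
This matrix has rank 2, so its null space has dimension 3 − 2 = 1.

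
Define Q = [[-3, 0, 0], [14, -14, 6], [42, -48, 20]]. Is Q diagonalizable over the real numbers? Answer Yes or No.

Characteristic polynomial: p(s) = s^3 - 3s^2 - 10s + 24 = (s - 4)(s - 2)(s + 3).
All 3 eigenvalues are distinct, so Q is diagonalizable.

Yes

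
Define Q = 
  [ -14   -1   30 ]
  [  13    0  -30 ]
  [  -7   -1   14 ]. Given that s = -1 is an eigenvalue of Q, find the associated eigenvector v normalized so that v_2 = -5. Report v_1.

Q + 1I = [[-13, -1, 30], [13, 1, -30], [-7, -1, 15]].
Solving (Q + 1I)v = 0 gives the eigenspace spanned by (5, -5, 2).
With v_2 = -5, v = (5, -5, 2), so v_1 = 5.

5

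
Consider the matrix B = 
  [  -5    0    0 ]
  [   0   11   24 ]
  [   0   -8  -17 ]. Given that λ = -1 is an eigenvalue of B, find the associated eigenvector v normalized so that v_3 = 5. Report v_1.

0

B + 1I = [[-4, 0, 0], [0, 12, 24], [0, -8, -16]].
Solving (B + 1I)v = 0 gives the eigenspace spanned by (0, -10, 5).
With v_3 = 5, v = (0, -10, 5), so v_1 = 0.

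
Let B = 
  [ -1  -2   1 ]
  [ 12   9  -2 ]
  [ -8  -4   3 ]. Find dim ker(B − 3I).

B − 3I = [[-4, -2, 1], [12, 6, -2], [-8, -4, 0]].
This matrix has rank 2, so its null space has dimension 3 − 2 = 1.

1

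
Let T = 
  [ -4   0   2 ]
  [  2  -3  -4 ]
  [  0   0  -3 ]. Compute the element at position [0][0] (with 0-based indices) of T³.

-64

Characteristic polynomial: r^3 + 10r^2 + 33r + 36 = (r + 3)^2(r + 4), so the eigenvalues are -4, -3, -3.
r=-4: eigenvector (1, -2, 0).
r=-3: eigenvector (0, 1, 0).
r=-3: eigenvector (2, -5, 1).
P = [[1, 0, 2], [-2, 1, -5], [0, 0, 1]], D = diag(-4, -3, -3), P⁻¹ = [[1, 0, -2], [2, 1, 1], [0, 0, 1]].
T³ = P·diag(-64, -27, -27)·P⁻¹ = [[-64, 0, 74], [74, -27, -148], [0, 0, -27]].
The requested entry is -64.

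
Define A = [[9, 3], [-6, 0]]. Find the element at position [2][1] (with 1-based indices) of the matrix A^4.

-2430

Characteristic polynomial: r^2 - 9r + 18 = (r - 6)(r - 3), so the eigenvalues are 3, 6.
r=3: eigenvector (-1, 2).
r=6: eigenvector (-1, 1).
P = [[-1, -1], [2, 1]], D = diag(3, 6), P⁻¹ = [[1, 1], [-2, -1]].
A⁴ = P·diag(81, 1296)·P⁻¹ = [[2511, 1215], [-2430, -1134]].
The requested entry is -2430.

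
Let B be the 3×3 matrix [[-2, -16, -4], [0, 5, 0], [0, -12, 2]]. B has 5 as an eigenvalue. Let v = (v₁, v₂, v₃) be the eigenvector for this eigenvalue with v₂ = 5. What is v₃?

-20

B − 5I = [[-7, -16, -4], [0, 0, 0], [0, -12, -3]].
Solving (B − 5I)v = 0 gives the eigenspace spanned by (0, 5, -20).
With v₂ = 5, v = (0, 5, -20), so v₃ = -20.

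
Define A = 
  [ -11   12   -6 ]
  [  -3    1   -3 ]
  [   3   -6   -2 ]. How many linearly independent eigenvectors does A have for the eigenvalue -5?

2

A + 5I = [[-6, 12, -6], [-3, 6, -3], [3, -6, 3]].
This matrix has rank 1, so its null space has dimension 3 − 1 = 2.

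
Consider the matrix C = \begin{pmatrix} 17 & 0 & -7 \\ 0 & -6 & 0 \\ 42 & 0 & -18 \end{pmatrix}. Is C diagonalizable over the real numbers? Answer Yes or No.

Characteristic polynomial: p(s) = s^3 + 7s^2 - 6s - 72 = (s - 3)(s + 4)(s + 6).
All 3 eigenvalues are distinct, so C is diagonalizable.

Yes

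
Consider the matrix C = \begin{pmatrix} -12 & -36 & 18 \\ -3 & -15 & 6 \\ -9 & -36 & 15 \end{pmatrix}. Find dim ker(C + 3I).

C + 3I = [[-9, -36, 18], [-3, -12, 6], [-9, -36, 18]].
This matrix has rank 1, so its null space has dimension 3 − 1 = 2.

2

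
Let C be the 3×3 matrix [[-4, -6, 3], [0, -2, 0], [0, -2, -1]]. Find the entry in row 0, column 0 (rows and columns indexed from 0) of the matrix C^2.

16

Characteristic polynomial: λ^3 + 7λ^2 + 14λ + 8 = (λ + 1)(λ + 2)(λ + 4), so the eigenvalues are -4, -2, -1.
λ=-4: eigenvector (1, 0, 0).
λ=-2: eigenvector (0, 1, 2).
λ=-1: eigenvector (1, 0, 1).
P = [[1, 0, 1], [0, 1, 0], [0, 2, 1]], D = diag(-4, -2, -1), P⁻¹ = [[1, 2, -1], [0, 1, 0], [0, -2, 1]].
C² = P·diag(16, 4, 1)·P⁻¹ = [[16, 30, -15], [0, 4, 0], [0, 6, 1]].
The requested entry is 16.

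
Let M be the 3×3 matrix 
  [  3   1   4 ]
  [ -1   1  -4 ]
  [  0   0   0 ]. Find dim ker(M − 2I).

M − 2I = [[1, 1, 4], [-1, -1, -4], [0, 0, -2]].
This matrix has rank 2, so its null space has dimension 3 − 2 = 1.

1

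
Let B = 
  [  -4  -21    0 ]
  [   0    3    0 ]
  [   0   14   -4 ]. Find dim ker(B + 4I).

B + 4I = [[0, -21, 0], [0, 7, 0], [0, 14, 0]].
This matrix has rank 1, so its null space has dimension 3 − 1 = 2.

2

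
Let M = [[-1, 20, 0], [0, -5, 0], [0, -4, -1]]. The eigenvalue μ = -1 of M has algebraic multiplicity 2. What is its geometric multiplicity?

M + 1I = [[0, 20, 0], [0, -4, 0], [0, -4, 0]].
This matrix has rank 1, so its null space has dimension 3 − 1 = 2.

2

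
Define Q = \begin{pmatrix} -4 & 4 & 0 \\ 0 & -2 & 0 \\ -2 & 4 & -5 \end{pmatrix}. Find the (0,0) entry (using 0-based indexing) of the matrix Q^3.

Characteristic polynomial: s^3 + 11s^2 + 38s + 40 = (s + 2)(s + 4)(s + 5), so the eigenvalues are -5, -4, -2.
s=-2: eigenvector (2, 1, 0).
s=-4: eigenvector (1, 0, -2).
s=-5: eigenvector (0, 0, 1).
P = [[2, 1, 0], [1, 0, 0], [0, -2, 1]], D = diag(-2, -4, -5), P⁻¹ = [[0, 1, 0], [1, -2, 0], [2, -4, 1]].
Q³ = P·diag(-8, -64, -125)·P⁻¹ = [[-64, 112, 0], [0, -8, 0], [-122, 244, -125]].
The requested entry is -64.

-64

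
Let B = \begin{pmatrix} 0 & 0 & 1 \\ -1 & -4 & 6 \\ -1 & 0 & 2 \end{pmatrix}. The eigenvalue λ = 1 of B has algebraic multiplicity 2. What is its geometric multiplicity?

B − 1I = [[-1, 0, 1], [-1, -5, 6], [-1, 0, 1]].
This matrix has rank 2, so its null space has dimension 3 − 2 = 1.

1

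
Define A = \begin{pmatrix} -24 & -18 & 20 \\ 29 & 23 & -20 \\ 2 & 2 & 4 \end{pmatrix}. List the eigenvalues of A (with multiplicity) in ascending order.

-6, 4, 5

Characteristic polynomial: p(r) = r^3 - 3r^2 - 34r + 120 = (r - 5)(r - 4)(r + 6).
Roots (with multiplicity): -6, 4, 5.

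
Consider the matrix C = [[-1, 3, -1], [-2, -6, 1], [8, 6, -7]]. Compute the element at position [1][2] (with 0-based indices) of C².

-11

Characteristic polynomial: μ^3 + 14μ^2 + 63μ + 90 = (μ + 3)(μ + 5)(μ + 6), so the eigenvalues are -6, -5, -3.
μ=-3: eigenvector (1, 0, 2).
μ=-6: eigenvector (-1, 1, -2).
μ=-5: eigenvector (-1, 1, -1).
P = [[1, -1, -1], [0, 1, 1], [2, -2, -1]], D = diag(-3, -6, -5), P⁻¹ = [[1, 1, 0], [2, 1, -1], [-2, 0, 1]].
C² = P·diag(9, 36, 25)·P⁻¹ = [[-13, -27, 11], [22, 36, -11], [-76, -54, 47]].
The requested entry is -11.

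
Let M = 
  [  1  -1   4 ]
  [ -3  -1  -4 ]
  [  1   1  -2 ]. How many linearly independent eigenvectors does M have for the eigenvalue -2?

1

M + 2I = [[3, -1, 4], [-3, 1, -4], [1, 1, 0]].
This matrix has rank 2, so its null space has dimension 3 − 2 = 1.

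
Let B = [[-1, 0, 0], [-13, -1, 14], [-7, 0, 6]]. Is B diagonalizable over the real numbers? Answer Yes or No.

No

Characteristic polynomial: p(λ) = λ^3 - 4λ^2 - 11λ - 6 = (λ - 6)(λ + 1)^2.
λ = -1 has algebraic multiplicity 2; rank(B + 1I) = 2, so geometric multiplicity = 1.
Geometric multiplicity < algebraic multiplicity, so B is not diagonalizable.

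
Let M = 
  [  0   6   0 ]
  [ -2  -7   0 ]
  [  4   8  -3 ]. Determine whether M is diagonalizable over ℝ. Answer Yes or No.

Characteristic polynomial: p(s) = s^3 + 10s^2 + 33s + 36 = (s + 3)^2(s + 4).
s = -3 has algebraic multiplicity 2; rank(M + 3I) = 1, so geometric multiplicity = 2.
Every eigenvalue has geometric = algebraic multiplicity, so M is diagonalizable.

Yes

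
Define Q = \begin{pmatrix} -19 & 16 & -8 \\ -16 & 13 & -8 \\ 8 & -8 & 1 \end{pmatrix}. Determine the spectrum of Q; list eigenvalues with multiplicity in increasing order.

-3, -3, 1

Characteristic polynomial: p(λ) = λ^3 + 5λ^2 + 3λ - 9 = (λ - 1)(λ + 3)^2.
Roots (with multiplicity): -3, -3, 1.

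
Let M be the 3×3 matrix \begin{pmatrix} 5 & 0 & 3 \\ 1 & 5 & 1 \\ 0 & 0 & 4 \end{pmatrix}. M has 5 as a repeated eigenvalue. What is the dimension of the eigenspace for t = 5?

M − 5I = [[0, 0, 3], [1, 0, 1], [0, 0, -1]].
This matrix has rank 2, so its null space has dimension 3 − 2 = 1.

1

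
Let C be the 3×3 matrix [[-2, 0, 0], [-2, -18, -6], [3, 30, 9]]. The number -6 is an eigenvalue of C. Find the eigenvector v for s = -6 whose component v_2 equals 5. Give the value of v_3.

C + 6I = [[4, 0, 0], [-2, -12, -6], [3, 30, 15]].
Solving (C + 6I)v = 0 gives the eigenspace spanned by (0, 5, -10).
With v_2 = 5, v = (0, 5, -10), so v_3 = -10.

-10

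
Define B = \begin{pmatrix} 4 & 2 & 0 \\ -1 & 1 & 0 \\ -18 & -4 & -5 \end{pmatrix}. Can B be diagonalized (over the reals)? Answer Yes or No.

Characteristic polynomial: p(μ) = μ^3 - 19μ + 30 = (μ - 3)(μ - 2)(μ + 5).
All 3 eigenvalues are distinct, so B is diagonalizable.

Yes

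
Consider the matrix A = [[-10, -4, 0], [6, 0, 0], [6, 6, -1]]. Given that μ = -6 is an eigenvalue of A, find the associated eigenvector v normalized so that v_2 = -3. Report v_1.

3

A + 6I = [[-4, -4, 0], [6, 6, 0], [6, 6, 5]].
Solving (A + 6I)v = 0 gives the eigenspace spanned by (3, -3, 0).
With v_2 = -3, v = (3, -3, 0), so v_1 = 3.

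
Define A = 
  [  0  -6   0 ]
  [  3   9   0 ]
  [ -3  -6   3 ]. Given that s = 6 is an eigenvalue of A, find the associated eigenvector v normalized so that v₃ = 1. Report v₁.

A − 6I = [[-6, -6, 0], [3, 3, 0], [-3, -6, -3]].
Solving (A − 6I)v = 0 gives the eigenspace spanned by (1, -1, 1).
With v₃ = 1, v = (1, -1, 1), so v₁ = 1.

1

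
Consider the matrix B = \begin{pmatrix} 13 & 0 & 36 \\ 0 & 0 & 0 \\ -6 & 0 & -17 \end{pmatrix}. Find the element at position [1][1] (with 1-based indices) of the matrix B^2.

-47

Characteristic polynomial: λ^3 + 4λ^2 - 5λ = λ(λ - 1)(λ + 5), so the eigenvalues are -5, 0, 1.
λ=-5: eigenvector (2, 0, -1).
λ=0: eigenvector (0, 1, 0).
λ=1: eigenvector (3, 0, -1).
P = [[2, 0, 3], [0, 1, 0], [-1, 0, -1]], D = diag(-5, 0, 1), P⁻¹ = [[-1, 0, -3], [0, 1, 0], [1, 0, 2]].
B² = P·diag(25, 0, 1)·P⁻¹ = [[-47, 0, -144], [0, 0, 0], [24, 0, 73]].
The requested entry is -47.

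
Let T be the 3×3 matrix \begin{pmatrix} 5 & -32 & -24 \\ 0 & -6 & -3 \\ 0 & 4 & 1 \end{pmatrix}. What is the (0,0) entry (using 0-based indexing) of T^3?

125

Characteristic polynomial: λ^3 - 19λ - 30 = (λ - 5)(λ + 2)(λ + 3), so the eigenvalues are -3, -2, 5.
λ=5: eigenvector (1, 0, 0).
λ=-2: eigenvector (0, -3, 4).
λ=-3: eigenvector (-1, -1, 1).
P = [[1, 0, -1], [0, -3, -1], [0, 4, 1]], D = diag(5, -2, -3), P⁻¹ = [[1, -4, -3], [0, 1, 1], [0, -4, -3]].
T³ = P·diag(125, -8, -27)·P⁻¹ = [[125, -608, -456], [0, -84, -57], [0, 76, 49]].
The requested entry is 125.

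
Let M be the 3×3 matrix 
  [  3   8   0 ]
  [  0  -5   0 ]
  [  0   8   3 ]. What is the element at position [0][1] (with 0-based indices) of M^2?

Characteristic polynomial: λ^3 - λ^2 - 21λ + 45 = (λ - 3)^2(λ + 5), so the eigenvalues are -5, 3, 3.
λ=-5: eigenvector (-1, 1, -1).
λ=3: eigenvector (1, 0, 0).
λ=3: eigenvector (2, 0, 1).
P = [[-1, 1, 2], [1, 0, 0], [-1, 0, 1]], D = diag(-5, 3, 3), P⁻¹ = [[0, 1, 0], [1, -1, -2], [0, 1, 1]].
M² = P·diag(25, 9, 9)·P⁻¹ = [[9, -16, 0], [0, 25, 0], [0, -16, 9]].
The requested entry is -16.

-16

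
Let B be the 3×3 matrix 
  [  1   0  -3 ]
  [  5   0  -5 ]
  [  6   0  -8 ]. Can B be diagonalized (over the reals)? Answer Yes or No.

Characteristic polynomial: p(r) = r^3 + 7r^2 + 10r = r(r + 2)(r + 5).
All 3 eigenvalues are distinct, so B is diagonalizable.

Yes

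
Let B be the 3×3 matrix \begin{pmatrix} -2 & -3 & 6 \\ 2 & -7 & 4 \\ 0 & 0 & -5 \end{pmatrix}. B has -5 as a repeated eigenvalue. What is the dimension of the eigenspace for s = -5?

B + 5I = [[3, -3, 6], [2, -2, 4], [0, 0, 0]].
This matrix has rank 1, so its null space has dimension 3 − 1 = 2.

2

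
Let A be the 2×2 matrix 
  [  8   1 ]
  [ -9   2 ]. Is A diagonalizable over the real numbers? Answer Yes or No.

Characteristic polynomial: p(s) = s^2 - 10s + 25 = (s - 5)^2.
s = 5 has algebraic multiplicity 2; rank(A − 5I) = 1, so geometric multiplicity = 1.
Geometric multiplicity < algebraic multiplicity, so A is not diagonalizable.

No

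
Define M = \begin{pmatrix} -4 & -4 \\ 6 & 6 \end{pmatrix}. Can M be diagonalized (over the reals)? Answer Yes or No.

Characteristic polynomial: p(μ) = μ^2 - 2μ = μ(μ - 2).
All 2 eigenvalues are distinct, so M is diagonalizable.

Yes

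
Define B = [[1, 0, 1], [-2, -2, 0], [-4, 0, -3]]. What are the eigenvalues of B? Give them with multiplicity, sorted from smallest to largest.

-2, -1, -1

Characteristic polynomial: p(r) = r^3 + 4r^2 + 5r + 2 = (r + 1)^2(r + 2).
Roots (with multiplicity): -2, -1, -1.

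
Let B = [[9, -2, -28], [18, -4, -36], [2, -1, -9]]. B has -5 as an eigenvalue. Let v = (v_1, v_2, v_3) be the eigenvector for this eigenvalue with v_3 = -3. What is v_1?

B + 5I = [[14, -2, -28], [18, 1, -36], [2, -1, -4]].
Solving (B + 5I)v = 0 gives the eigenspace spanned by (-6, 0, -3).
With v_3 = -3, v = (-6, 0, -3), so v_1 = -6.

-6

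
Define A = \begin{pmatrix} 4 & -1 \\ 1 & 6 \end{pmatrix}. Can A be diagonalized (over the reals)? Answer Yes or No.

Characteristic polynomial: p(r) = r^2 - 10r + 25 = (r - 5)^2.
r = 5 has algebraic multiplicity 2; rank(A − 5I) = 1, so geometric multiplicity = 1.
Geometric multiplicity < algebraic multiplicity, so A is not diagonalizable.

No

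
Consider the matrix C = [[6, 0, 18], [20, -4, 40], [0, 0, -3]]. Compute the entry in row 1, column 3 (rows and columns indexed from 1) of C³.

Characteristic polynomial: s^3 + s^2 - 30s - 72 = (s - 6)(s + 3)(s + 4), so the eigenvalues are -4, -3, 6.
s=6: eigenvector (1, 2, 0).
s=-3: eigenvector (-2, 0, 1).
s=-4: eigenvector (0, 1, 0).
P = [[1, -2, 0], [2, 0, 1], [0, 1, 0]], D = diag(6, -3, -4), P⁻¹ = [[1, 0, 2], [0, 0, 1], [-2, 1, -4]].
C³ = P·diag(216, -27, -64)·P⁻¹ = [[216, 0, 486], [560, -64, 1120], [0, 0, -27]].
The requested entry is 486.

486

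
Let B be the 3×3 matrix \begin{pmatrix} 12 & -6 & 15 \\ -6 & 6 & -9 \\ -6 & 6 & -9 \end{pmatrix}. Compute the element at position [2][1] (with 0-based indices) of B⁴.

Characteristic polynomial: s^3 - 9s^2 + 18s = s(s - 6)(s - 3), so the eigenvalues are 0, 3, 6.
s=6: eigenvector (3, -2, -2).
s=0: eigenvector (2, -1, -2).
s=3: eigenvector (-1, 1, 1).
P = [[3, 2, -1], [-2, -1, 1], [-2, -2, 1]], D = diag(6, 0, 3), P⁻¹ = [[1, 0, 1], [0, 1, -1], [2, 2, 1]].
B⁴ = P·diag(1296, 0, 81)·P⁻¹ = [[3726, -162, 3807], [-2430, 162, -2511], [-2430, 162, -2511]].
The requested entry is 162.

162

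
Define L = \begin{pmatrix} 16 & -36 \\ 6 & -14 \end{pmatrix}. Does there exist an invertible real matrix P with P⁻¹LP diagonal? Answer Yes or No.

Yes

Characteristic polynomial: p(r) = r^2 - 2r - 8 = (r - 4)(r + 2).
All 2 eigenvalues are distinct, so L is diagonalizable.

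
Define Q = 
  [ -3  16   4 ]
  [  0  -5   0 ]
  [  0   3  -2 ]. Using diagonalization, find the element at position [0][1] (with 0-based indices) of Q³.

Characteristic polynomial: μ^3 + 10μ^2 + 31μ + 30 = (μ + 2)(μ + 3)(μ + 5), so the eigenvalues are -5, -3, -2.
μ=-3: eigenvector (1, 0, 0).
μ=-5: eigenvector (-6, 1, -1).
μ=-2: eigenvector (4, 0, 1).
P = [[1, -6, 4], [0, 1, 0], [0, -1, 1]], D = diag(-3, -5, -2), P⁻¹ = [[1, 2, -4], [0, 1, 0], [0, 1, 1]].
Q³ = P·diag(-27, -125, -8)·P⁻¹ = [[-27, 664, 76], [0, -125, 0], [0, 117, -8]].
The requested entry is 664.

664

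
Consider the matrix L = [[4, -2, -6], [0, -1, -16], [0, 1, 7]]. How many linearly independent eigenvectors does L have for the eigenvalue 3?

L − 3I = [[1, -2, -6], [0, -4, -16], [0, 1, 4]].
This matrix has rank 2, so its null space has dimension 3 − 2 = 1.

1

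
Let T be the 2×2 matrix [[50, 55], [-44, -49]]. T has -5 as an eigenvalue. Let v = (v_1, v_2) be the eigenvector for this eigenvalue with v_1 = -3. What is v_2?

T + 5I = [[55, 55], [-44, -44]].
Solving (T + 5I)v = 0 gives the eigenspace spanned by (-3, 3).
With v_1 = -3, v = (-3, 3), so v_2 = 3.

3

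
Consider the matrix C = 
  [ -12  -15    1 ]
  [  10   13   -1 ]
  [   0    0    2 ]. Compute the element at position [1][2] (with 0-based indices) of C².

Characteristic polynomial: r^3 - 3r^2 - 4r + 12 = (r - 3)(r - 2)(r + 2), so the eigenvalues are -2, 2, 3.
r=3: eigenvector (1, -1, 0).
r=2: eigenvector (-1, 1, 1).
r=-2: eigenvector (3, -2, 0).
P = [[1, -1, 3], [-1, 1, -2], [0, 1, 0]], D = diag(3, 2, -2), P⁻¹ = [[-2, -3, 1], [0, 0, 1], [1, 1, 0]].
C² = P·diag(9, 4, 4)·P⁻¹ = [[-6, -15, 5], [10, 19, -5], [0, 0, 4]].
The requested entry is -5.

-5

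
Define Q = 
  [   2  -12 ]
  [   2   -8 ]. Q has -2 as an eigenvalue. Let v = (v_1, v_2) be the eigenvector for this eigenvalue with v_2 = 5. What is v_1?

Q + 2I = [[4, -12], [2, -6]].
Solving (Q + 2I)v = 0 gives the eigenspace spanned by (15, 5).
With v_2 = 5, v = (15, 5), so v_1 = 15.

15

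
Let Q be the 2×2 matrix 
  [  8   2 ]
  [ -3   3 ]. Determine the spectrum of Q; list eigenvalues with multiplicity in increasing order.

5, 6

Characteristic polynomial: p(λ) = λ^2 - 11λ + 30 = (λ - 6)(λ - 5).
Roots (with multiplicity): 5, 6.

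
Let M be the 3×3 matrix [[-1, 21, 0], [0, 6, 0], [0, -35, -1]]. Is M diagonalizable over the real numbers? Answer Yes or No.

Yes

Characteristic polynomial: p(μ) = μ^3 - 4μ^2 - 11μ - 6 = (μ - 6)(μ + 1)^2.
μ = -1 has algebraic multiplicity 2; rank(M + 1I) = 1, so geometric multiplicity = 2.
Every eigenvalue has geometric = algebraic multiplicity, so M is diagonalizable.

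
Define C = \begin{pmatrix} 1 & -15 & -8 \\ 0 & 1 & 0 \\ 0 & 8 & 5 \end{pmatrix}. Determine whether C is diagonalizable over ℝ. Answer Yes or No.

Characteristic polynomial: p(λ) = λ^3 - 7λ^2 + 11λ - 5 = (λ - 5)(λ - 1)^2.
λ = 1 has algebraic multiplicity 2; rank(C − 1I) = 2, so geometric multiplicity = 1.
Geometric multiplicity < algebraic multiplicity, so C is not diagonalizable.

No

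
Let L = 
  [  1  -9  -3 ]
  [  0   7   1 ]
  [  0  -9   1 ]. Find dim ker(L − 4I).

L − 4I = [[-3, -9, -3], [0, 3, 1], [0, -9, -3]].
This matrix has rank 2, so its null space has dimension 3 − 2 = 1.

1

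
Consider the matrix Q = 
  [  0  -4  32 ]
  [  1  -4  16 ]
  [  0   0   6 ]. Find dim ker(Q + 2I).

1

Q + 2I = [[2, -4, 32], [1, -2, 16], [0, 0, 8]].
This matrix has rank 2, so its null space has dimension 3 − 2 = 1.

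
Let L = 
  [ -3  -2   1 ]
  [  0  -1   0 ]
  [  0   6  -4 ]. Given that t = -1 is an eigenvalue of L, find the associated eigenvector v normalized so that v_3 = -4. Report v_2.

L + 1I = [[-2, -2, 1], [0, 0, 0], [0, 6, -3]].
Solving (L + 1I)v = 0 gives the eigenspace spanned by (0, -2, -4).
With v_3 = -4, v = (0, -2, -4), so v_2 = -2.

-2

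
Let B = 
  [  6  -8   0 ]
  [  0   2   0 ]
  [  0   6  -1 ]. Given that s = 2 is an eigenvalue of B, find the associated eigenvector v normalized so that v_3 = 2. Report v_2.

B − 2I = [[4, -8, 0], [0, 0, 0], [0, 6, -3]].
Solving (B − 2I)v = 0 gives the eigenspace spanned by (2, 1, 2).
With v_3 = 2, v = (2, 1, 2), so v_2 = 1.

1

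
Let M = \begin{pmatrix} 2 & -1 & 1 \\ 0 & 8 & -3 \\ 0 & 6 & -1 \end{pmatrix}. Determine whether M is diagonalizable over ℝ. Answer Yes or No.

No

Characteristic polynomial: p(r) = r^3 - 9r^2 + 24r - 20 = (r - 5)(r - 2)^2.
r = 2 has algebraic multiplicity 2; rank(M − 2I) = 2, so geometric multiplicity = 1.
Geometric multiplicity < algebraic multiplicity, so M is not diagonalizable.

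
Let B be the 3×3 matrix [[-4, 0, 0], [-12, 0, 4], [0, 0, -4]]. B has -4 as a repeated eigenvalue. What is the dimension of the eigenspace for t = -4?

2

B + 4I = [[0, 0, 0], [-12, 4, 4], [0, 0, 0]].
This matrix has rank 1, so its null space has dimension 3 − 1 = 2.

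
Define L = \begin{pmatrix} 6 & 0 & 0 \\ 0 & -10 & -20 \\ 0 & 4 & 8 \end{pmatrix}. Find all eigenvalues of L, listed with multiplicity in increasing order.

-2, 0, 6

Characteristic polynomial: p(t) = t^3 - 4t^2 - 12t = t(t - 6)(t + 2).
Roots (with multiplicity): -2, 0, 6.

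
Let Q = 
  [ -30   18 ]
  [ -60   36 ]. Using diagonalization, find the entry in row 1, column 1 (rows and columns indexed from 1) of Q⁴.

Characteristic polynomial: μ^2 - 6μ = μ(μ - 6), so the eigenvalues are 0, 6.
μ=6: eigenvector (1, 2).
μ=0: eigenvector (-3, -5).
P = [[1, -3], [2, -5]], D = diag(6, 0), P⁻¹ = [[-5, 3], [-2, 1]].
Q⁴ = P·diag(1296, 0)·P⁻¹ = [[-6480, 3888], [-12960, 7776]].
The requested entry is -6480.

-6480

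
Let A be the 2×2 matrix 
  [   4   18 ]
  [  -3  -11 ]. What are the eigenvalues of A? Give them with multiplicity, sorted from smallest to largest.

Characteristic polynomial: p(t) = t^2 + 7t + 10 = (t + 2)(t + 5).
Roots (with multiplicity): -5, -2.

-5, -2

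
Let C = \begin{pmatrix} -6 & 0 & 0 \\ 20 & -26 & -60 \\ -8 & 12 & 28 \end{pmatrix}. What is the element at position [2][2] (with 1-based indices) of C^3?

Characteristic polynomial: s^3 + 4s^2 - 20s - 48 = (s - 4)(s + 2)(s + 6), so the eigenvalues are -6, -2, 4.
s=-2: eigenvector (0, 5, -2).
s=-6: eigenvector (1, -5, 2).
s=4: eigenvector (0, -2, 1).
P = [[0, 1, 0], [5, -5, -2], [-2, 2, 1]], D = diag(-2, -6, 4), P⁻¹ = [[1, 1, 2], [1, 0, 0], [0, 2, 5]].
C³ = P·diag(-8, -216, 64)·P⁻¹ = [[-216, 0, 0], [1040, -296, -720], [-416, 144, 352]].
The requested entry is -296.

-296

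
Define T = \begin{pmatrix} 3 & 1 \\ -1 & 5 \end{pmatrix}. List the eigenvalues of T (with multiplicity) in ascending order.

4, 4

Characteristic polynomial: p(r) = r^2 - 8r + 16 = (r - 4)^2.
Roots (with multiplicity): 4, 4.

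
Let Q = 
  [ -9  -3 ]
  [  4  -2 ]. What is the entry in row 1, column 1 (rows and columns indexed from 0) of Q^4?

Characteristic polynomial: t^2 + 11t + 30 = (t + 5)(t + 6), so the eigenvalues are -6, -5.
t=-5: eigenvector (-3, 4).
t=-6: eigenvector (1, -1).
P = [[-3, 1], [4, -1]], D = diag(-5, -6), P⁻¹ = [[1, 1], [4, 3]].
Q⁴ = P·diag(625, 1296)·P⁻¹ = [[3309, 2013], [-2684, -1388]].
The requested entry is -1388.

-1388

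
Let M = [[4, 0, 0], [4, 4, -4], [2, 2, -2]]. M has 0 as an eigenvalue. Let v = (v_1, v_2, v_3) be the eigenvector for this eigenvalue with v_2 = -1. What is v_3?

M = [[4, 0, 0], [4, 4, -4], [2, 2, -2]].
Solving (M)v = 0 gives the eigenspace spanned by (0, -1, -1).
With v_2 = -1, v = (0, -1, -1), so v_3 = -1.

-1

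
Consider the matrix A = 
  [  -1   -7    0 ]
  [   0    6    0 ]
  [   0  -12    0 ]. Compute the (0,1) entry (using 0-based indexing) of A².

Characteristic polynomial: r^3 - 5r^2 - 6r = r(r - 6)(r + 1), so the eigenvalues are -1, 0, 6.
r=-1: eigenvector (1, 0, 0).
r=6: eigenvector (-1, 1, -2).
r=0: eigenvector (0, 0, 1).
P = [[1, -1, 0], [0, 1, 0], [0, -2, 1]], D = diag(-1, 6, 0), P⁻¹ = [[1, 1, 0], [0, 1, 0], [0, 2, 1]].
A² = P·diag(1, 36, 0)·P⁻¹ = [[1, -35, 0], [0, 36, 0], [0, -72, 0]].
The requested entry is -35.

-35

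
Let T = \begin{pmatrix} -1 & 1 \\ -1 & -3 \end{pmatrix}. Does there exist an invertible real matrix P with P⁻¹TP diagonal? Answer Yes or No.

Characteristic polynomial: p(r) = r^2 + 4r + 4 = (r + 2)^2.
r = -2 has algebraic multiplicity 2; rank(T + 2I) = 1, so geometric multiplicity = 1.
Geometric multiplicity < algebraic multiplicity, so T is not diagonalizable.

No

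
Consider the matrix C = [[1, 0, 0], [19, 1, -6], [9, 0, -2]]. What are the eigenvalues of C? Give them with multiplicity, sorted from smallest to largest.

-2, 1, 1

Characteristic polynomial: p(λ) = λ^3 - 3λ + 2 = (λ - 1)^2(λ + 2).
Roots (with multiplicity): -2, 1, 1.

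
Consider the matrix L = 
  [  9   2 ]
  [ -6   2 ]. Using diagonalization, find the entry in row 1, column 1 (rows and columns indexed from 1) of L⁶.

Characteristic polynomial: μ^2 - 11μ + 30 = (μ - 6)(μ - 5), so the eigenvalues are 5, 6.
μ=5: eigenvector (-1, 2).
μ=6: eigenvector (-2, 3).
P = [[-1, -2], [2, 3]], D = diag(5, 6), P⁻¹ = [[3, 2], [-2, -1]].
L⁶ = P·diag(15625, 46656)·P⁻¹ = [[139749, 62062], [-186186, -77468]].
The requested entry is 139749.

139749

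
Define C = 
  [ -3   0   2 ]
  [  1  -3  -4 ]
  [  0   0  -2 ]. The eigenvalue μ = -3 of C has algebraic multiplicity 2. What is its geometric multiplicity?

1

C + 3I = [[0, 0, 2], [1, 0, -4], [0, 0, 1]].
This matrix has rank 2, so its null space has dimension 3 − 2 = 1.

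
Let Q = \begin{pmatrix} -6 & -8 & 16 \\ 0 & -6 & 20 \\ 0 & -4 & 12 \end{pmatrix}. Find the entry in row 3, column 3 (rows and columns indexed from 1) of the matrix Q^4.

1216

Characteristic polynomial: t^3 - 28t + 48 = (t - 4)(t - 2)(t + 6), so the eigenvalues are -6, 2, 4.
t=-6: eigenvector (1, 0, 0).
t=2: eigenvector (-1, 5, 2).
t=4: eigenvector (0, 2, 1).
P = [[1, -1, 0], [0, 5, 2], [0, 2, 1]], D = diag(-6, 2, 4), P⁻¹ = [[1, 1, -2], [0, 1, -2], [0, -2, 5]].
Q⁴ = P·diag(1296, 16, 256)·P⁻¹ = [[1296, 1280, -2560], [0, -944, 2400], [0, -480, 1216]].
The requested entry is 1216.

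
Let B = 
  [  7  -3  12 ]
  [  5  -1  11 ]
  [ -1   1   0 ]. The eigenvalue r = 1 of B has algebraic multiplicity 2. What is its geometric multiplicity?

B − 1I = [[6, -3, 12], [5, -2, 11], [-1, 1, -1]].
This matrix has rank 2, so its null space has dimension 3 − 2 = 1.

1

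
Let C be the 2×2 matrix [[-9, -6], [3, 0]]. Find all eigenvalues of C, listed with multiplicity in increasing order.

-6, -3

Characteristic polynomial: p(r) = r^2 + 9r + 18 = (r + 3)(r + 6).
Roots (with multiplicity): -6, -3.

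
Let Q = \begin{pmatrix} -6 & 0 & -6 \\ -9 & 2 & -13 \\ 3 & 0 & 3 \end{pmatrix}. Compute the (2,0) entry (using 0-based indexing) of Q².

-9

Characteristic polynomial: s^3 + s^2 - 6s = s(s - 2)(s + 3), so the eigenvalues are -3, 0, 2.
s=-3: eigenvector (-2, -1, 1).
s=2: eigenvector (0, 1, 0).
s=0: eigenvector (-1, 2, 1).
P = [[-2, 0, -1], [-1, 1, 2], [1, 0, 1]], D = diag(-3, 2, 0), P⁻¹ = [[-1, 0, -1], [-3, 1, -5], [1, 0, 2]].
Q² = P·diag(9, 4, 0)·P⁻¹ = [[18, 0, 18], [-3, 4, -11], [-9, 0, -9]].
The requested entry is -9.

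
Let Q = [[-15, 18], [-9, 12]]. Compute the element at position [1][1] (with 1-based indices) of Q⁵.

Characteristic polynomial: s^2 + 3s - 18 = (s - 3)(s + 6), so the eigenvalues are -6, 3.
s=3: eigenvector (-1, -1).
s=-6: eigenvector (2, 1).
P = [[-1, 2], [-1, 1]], D = diag(3, -6), P⁻¹ = [[1, -2], [1, -1]].
Q⁵ = P·diag(243, -7776)·P⁻¹ = [[-15795, 16038], [-8019, 8262]].
The requested entry is -15795.

-15795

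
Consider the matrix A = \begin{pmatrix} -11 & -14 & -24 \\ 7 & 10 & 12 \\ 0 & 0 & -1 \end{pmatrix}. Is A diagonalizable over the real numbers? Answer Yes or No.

Characteristic polynomial: p(λ) = λ^3 + 2λ^2 - 11λ - 12 = (λ - 3)(λ + 1)(λ + 4).
All 3 eigenvalues are distinct, so A is diagonalizable.

Yes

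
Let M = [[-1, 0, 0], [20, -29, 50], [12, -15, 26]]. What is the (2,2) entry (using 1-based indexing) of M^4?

1531

Characteristic polynomial: μ^3 + 4μ^2 - μ - 4 = (μ - 1)(μ + 1)(μ + 4), so the eigenvalues are -4, -1, 1.
μ=-1: eigenvector (1, -10, -6).
μ=1: eigenvector (0, -5, -3).
μ=-4: eigenvector (0, 2, 1).
P = [[1, 0, 0], [-10, -5, 2], [-6, -3, 1]], D = diag(-1, 1, -4), P⁻¹ = [[1, 0, 0], [-2, 1, -2], [0, 3, -5]].
M⁴ = P·diag(1, 1, 256)·P⁻¹ = [[1, 0, 0], [0, 1531, -2550], [0, 765, -1274]].
The requested entry is 1531.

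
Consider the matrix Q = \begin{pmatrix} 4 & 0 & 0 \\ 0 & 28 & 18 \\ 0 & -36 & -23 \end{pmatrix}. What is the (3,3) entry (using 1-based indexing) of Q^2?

Characteristic polynomial: λ^3 - 9λ^2 + 24λ - 16 = (λ - 4)^2(λ - 1), so the eigenvalues are 1, 4, 4.
λ=4: eigenvector (1, 0, 0).
λ=1: eigenvector (0, -2, 3).
λ=4: eigenvector (0, 3, -4).
P = [[1, 0, 0], [0, -2, 3], [0, 3, -4]], D = diag(4, 1, 4), P⁻¹ = [[1, 0, 0], [0, 4, 3], [0, 3, 2]].
Q² = P·diag(16, 1, 16)·P⁻¹ = [[16, 0, 0], [0, 136, 90], [0, -180, -119]].
The requested entry is -119.

-119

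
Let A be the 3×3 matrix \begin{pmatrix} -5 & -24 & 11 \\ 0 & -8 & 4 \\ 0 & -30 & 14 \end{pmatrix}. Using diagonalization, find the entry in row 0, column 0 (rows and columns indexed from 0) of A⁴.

625

Characteristic polynomial: s^3 - s^2 - 22s + 40 = (s - 4)(s - 2)(s + 5), so the eigenvalues are -5, 2, 4.
s=4: eigenvector (-1, -1, -3).
s=-5: eigenvector (1, 0, 0).
s=2: eigenvector (1, 2, 5).
P = [[-1, 1, 1], [-1, 0, 2], [-3, 0, 5]], D = diag(4, -5, 2), P⁻¹ = [[0, 5, -2], [1, 2, -1], [0, 3, -1]].
A⁴ = P·diag(256, 625, 16)·P⁻¹ = [[625, 18, -129], [0, -1184, 480], [0, -3600, 1456]].
The requested entry is 625.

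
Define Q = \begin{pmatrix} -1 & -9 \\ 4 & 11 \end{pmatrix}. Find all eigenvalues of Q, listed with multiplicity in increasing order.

Characteristic polynomial: p(r) = r^2 - 10r + 25 = (r - 5)^2.
Roots (with multiplicity): 5, 5.

5, 5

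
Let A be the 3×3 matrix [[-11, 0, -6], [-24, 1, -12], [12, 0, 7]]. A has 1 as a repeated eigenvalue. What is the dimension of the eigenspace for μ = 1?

2

A − 1I = [[-12, 0, -6], [-24, 0, -12], [12, 0, 6]].
This matrix has rank 1, so its null space has dimension 3 − 1 = 2.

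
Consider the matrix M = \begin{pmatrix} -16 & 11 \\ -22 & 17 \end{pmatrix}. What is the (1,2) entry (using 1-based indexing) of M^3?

Characteristic polynomial: μ^2 - μ - 30 = (μ - 6)(μ + 5), so the eigenvalues are -5, 6.
μ=6: eigenvector (1, 2).
μ=-5: eigenvector (1, 1).
P = [[1, 1], [2, 1]], D = diag(6, -5), P⁻¹ = [[-1, 1], [2, -1]].
M³ = P·diag(216, -125)·P⁻¹ = [[-466, 341], [-682, 557]].
The requested entry is 341.

341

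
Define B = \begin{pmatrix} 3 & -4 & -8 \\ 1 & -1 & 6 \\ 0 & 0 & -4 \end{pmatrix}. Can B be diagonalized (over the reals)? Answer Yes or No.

No

Characteristic polynomial: p(s) = s^3 + 2s^2 - 7s + 4 = (s - 1)^2(s + 4).
s = 1 has algebraic multiplicity 2; rank(B − 1I) = 2, so geometric multiplicity = 1.
Geometric multiplicity < algebraic multiplicity, so B is not diagonalizable.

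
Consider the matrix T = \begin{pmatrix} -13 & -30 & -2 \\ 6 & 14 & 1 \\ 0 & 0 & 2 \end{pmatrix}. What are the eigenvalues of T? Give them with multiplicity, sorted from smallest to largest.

-1, 2, 2

Characteristic polynomial: p(r) = r^3 - 3r^2 + 4 = (r - 2)^2(r + 1).
Roots (with multiplicity): -1, 2, 2.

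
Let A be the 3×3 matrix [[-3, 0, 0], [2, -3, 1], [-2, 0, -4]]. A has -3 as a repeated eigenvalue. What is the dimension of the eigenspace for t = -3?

2

A + 3I = [[0, 0, 0], [2, 0, 1], [-2, 0, -1]].
This matrix has rank 1, so its null space has dimension 3 − 1 = 2.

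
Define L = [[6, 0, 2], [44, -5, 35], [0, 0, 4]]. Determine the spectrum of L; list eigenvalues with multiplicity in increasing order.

Characteristic polynomial: p(μ) = μ^3 - 5μ^2 - 26μ + 120 = (μ - 6)(μ - 4)(μ + 5).
Roots (with multiplicity): -5, 4, 6.

-5, 4, 6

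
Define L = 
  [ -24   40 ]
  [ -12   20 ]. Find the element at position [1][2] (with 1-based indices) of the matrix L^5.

Characteristic polynomial: t^2 + 4t = t(t + 4), so the eigenvalues are -4, 0.
t=0: eigenvector (-5, -3).
t=-4: eigenvector (2, 1).
P = [[-5, 2], [-3, 1]], D = diag(0, -4), P⁻¹ = [[1, -2], [3, -5]].
L⁵ = P·diag(0, -1024)·P⁻¹ = [[-6144, 10240], [-3072, 5120]].
The requested entry is 10240.

10240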